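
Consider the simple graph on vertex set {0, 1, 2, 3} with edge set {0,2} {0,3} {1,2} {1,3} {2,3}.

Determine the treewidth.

A width-2 tree decomposition is:
Bags: B1 = {0, 2, 3}  B2 = {1, 2, 3}
Tree: B1–B2
Each bag holds 3 vertices, so the decomposition has width 2, which upper-bounds the treewidth. For the lower bound, the 3 vertices {0, 2, 3} are pairwise adjacent, and any tree decomposition puts a clique entirely inside one bag — forcing width ≥ 2. Hence tw(G) = 2 exactly.

2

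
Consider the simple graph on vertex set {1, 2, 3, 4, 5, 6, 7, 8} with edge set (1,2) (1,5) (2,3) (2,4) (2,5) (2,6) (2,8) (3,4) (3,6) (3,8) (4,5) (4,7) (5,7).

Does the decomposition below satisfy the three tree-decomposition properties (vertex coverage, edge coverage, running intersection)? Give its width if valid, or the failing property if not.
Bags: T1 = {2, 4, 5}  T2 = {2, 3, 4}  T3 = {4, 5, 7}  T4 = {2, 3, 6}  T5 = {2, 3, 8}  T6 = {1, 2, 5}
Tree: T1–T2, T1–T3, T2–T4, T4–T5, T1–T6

Yes; width 2.

Vertex coverage: the bags together contain {1, 2, 3, 4, 5, 6, 7, 8}, the full vertex set. Edge coverage: each edge of G has both endpoints in at least one bag. Running intersection: for every vertex, the bags containing it form a connected subtree. All three properties hold, so this is a valid tree decomposition of width max|bag| − 1 = 2, and hence tw(G) ≤ 2.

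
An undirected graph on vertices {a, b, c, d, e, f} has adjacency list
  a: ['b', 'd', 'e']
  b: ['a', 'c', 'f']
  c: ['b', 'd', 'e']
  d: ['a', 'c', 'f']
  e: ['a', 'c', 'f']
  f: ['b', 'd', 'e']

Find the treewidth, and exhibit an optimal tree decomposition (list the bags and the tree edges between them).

Treewidth 3.
One such decomposition:
Bags: B1 = {b, c, d, e}  B2 = {b, d, e, f}  B3 = {a, b, d, e}
Tree: B1–B2, B2–B3

The largest bag has 4 vertices, giving width 3; this decomposition certifies tw(G) ≤ 3. For the lower bound: the 4 vertex sets {b,c}, {d,f}, {e}, {a} are disjoint, each induces a connected subgraph, and every pair is joined by at least one edge of G. Contracting each set to a single vertex therefore yields K_{4} as a minor, and since treewidth is minor-monotone, tw(G) ≥ tw(K_{4}) = 3. Combining the bounds, tw(G) = 3.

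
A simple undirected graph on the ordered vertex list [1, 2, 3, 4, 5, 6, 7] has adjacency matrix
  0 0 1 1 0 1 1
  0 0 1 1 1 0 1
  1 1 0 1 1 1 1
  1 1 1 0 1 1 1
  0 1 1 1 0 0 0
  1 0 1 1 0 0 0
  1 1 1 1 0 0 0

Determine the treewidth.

3

A width-3 tree decomposition is:
Bags: B1 = {2, 3, 4, 7}  B2 = {1, 3, 4, 7}  B3 = {2, 3, 4, 5}  B4 = {1, 3, 4, 6}
Tree: B1–B2, B1–B3, B2–B4
Every bag has size at most 4, so the width is 4 − 1 = 3 and tw(G) ≤ 3. Conversely, {1, 3, 4, 6} is a clique of size 4, and the vertices of any clique must share a bag in every tree decomposition; so some bag has ≥ 4 vertices and tw(G) ≥ 3. Hence tw(G) = 3 exactly.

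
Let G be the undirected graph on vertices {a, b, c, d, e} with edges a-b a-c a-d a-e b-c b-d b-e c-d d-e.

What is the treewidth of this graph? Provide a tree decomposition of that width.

Treewidth 3.
One such decomposition:
Bags: B1 = {a, b, d, e}  B2 = {a, b, c, d}
Tree: B1–B2

The largest bag has 4 vertices, giving width 3; this decomposition certifies tw(G) ≤ 3. On the other hand G contains the 4-clique {a, b, d, e}. A clique must lie in a single bag of any decomposition, so no decomposition can have width below 3. Therefore the treewidth is 3.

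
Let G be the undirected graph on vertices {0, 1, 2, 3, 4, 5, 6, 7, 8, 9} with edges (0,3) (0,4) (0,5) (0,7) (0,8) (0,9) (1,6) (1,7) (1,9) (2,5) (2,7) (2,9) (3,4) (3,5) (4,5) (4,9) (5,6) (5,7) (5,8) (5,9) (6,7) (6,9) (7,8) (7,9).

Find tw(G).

A width-3 tree decomposition is:
Bags: B1 = {0, 5, 7, 9}  B2 = {5, 6, 7, 9}  B3 = {0, 4, 5, 9}  B4 = {1, 6, 7, 9}  B5 = {0, 3, 4, 5}  B6 = {0, 5, 7, 8}  B7 = {2, 5, 7, 9}
Tree: B1–B2, B1–B3, B2–B4, B3–B5, B1–B6, B1–B7
The largest bag has 4 vertices, giving width 3; this decomposition certifies tw(G) ≤ 3. Conversely, {1, 6, 7, 9} is a clique of size 4, and the vertices of any clique must share a bag in every tree decomposition; so some bag has ≥ 4 vertices and tw(G) ≥ 3. Combining the bounds, tw(G) = 3.

3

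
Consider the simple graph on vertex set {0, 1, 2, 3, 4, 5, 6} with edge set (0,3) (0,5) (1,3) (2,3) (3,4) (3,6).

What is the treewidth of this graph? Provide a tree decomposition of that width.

Each bag holds 2 vertices, so the decomposition has width 1, which upper-bounds the treewidth. Since G has at least one edge (e.g. 2–3), it is not an edgeless graph, so tw(G) ≥ 1. The upper and lower bounds meet at 1, so that is the treewidth.

Treewidth 1.
One optimal decomposition is:
Bags: B1 = {2, 3}  B2 = {0, 3}  B3 = {0, 5}  B4 = {1, 3}  B5 = {3, 4}  B6 = {3, 6}
Tree: B1–B2, B2–B3, B2–B4, B2–B5, B2–B6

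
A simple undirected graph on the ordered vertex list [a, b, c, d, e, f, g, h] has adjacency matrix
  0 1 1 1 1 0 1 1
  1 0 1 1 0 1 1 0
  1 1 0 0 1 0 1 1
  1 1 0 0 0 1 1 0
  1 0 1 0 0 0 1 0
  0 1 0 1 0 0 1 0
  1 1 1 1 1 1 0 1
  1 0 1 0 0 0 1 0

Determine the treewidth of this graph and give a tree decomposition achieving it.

Every bag has size at most 4, so the width is 4 − 1 = 3 and tw(G) ≤ 3. For the lower bound, the 4 vertices {a, b, d, g} are pairwise adjacent, and any tree decomposition puts a clique entirely inside one bag — forcing width ≥ 3. Hence tw(G) = 3 exactly.

Treewidth 3.
Bags: B1 = {b, d, f, g}  B2 = {a, b, d, g}  B3 = {a, b, c, g}  B4 = {a, c, g, h}  B5 = {a, c, e, g}
Tree: B1–B2, B2–B3, B3–B4, B3–B5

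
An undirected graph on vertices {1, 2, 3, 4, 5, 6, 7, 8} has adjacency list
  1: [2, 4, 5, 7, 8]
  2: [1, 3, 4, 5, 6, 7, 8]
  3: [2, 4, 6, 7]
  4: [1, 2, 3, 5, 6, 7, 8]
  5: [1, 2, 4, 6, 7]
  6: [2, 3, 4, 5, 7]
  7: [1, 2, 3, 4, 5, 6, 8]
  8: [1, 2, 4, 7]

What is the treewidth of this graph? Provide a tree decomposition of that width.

Every bag has size at most 5, so the width is 5 − 1 = 4 and tw(G) ≤ 4. For the lower bound, the 5 vertices {1, 2, 4, 7, 8} are pairwise adjacent, and any tree decomposition puts a clique entirely inside one bag — forcing width ≥ 4. The upper and lower bounds meet at 4, so that is the treewidth.

Treewidth 4.
One such decomposition:
Bags: B1 = {2, 4, 5, 6, 7}  B2 = {1, 2, 4, 5, 7}  B3 = {1, 2, 4, 7, 8}  B4 = {2, 3, 4, 6, 7}
Tree: B1–B2, B2–B3, B1–B4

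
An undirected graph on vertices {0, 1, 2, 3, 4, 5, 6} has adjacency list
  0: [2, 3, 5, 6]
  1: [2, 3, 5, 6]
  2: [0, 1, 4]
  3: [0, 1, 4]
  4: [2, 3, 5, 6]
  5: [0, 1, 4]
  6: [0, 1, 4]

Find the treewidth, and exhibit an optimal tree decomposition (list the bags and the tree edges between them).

Each bag holds 4 vertices, so the decomposition has width 3, which upper-bounds the treewidth. For the lower bound: the 4 vertex sets {0,6}, {1,3}, {4}, {2} are disjoint, each induces a connected subgraph, and every pair is joined by at least one edge of G. Contracting each set to a single vertex therefore yields K_{4} as a minor, and since treewidth is minor-monotone, tw(G) ≥ tw(K_{4}) = 3. Hence tw(G) = 3 exactly.

Treewidth 3.
One optimal decomposition is:
Bags: B1 = {0, 1, 4, 6}  B2 = {0, 1, 3, 4}  B3 = {0, 1, 2, 4}  B4 = {0, 1, 4, 5}
Tree: B1–B2, B2–B3, B3–B4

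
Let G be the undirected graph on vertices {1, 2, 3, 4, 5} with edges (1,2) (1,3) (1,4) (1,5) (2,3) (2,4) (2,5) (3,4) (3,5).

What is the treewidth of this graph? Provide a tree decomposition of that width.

Treewidth 3.
One optimal decomposition is:
Bags: B1 = {1, 2, 3, 4}  B2 = {1, 2, 3, 5}
Tree: B1–B2

Every bag has size at most 4, so the width is 4 − 1 = 3 and tw(G) ≤ 3. On the other hand G contains the 4-clique {1, 2, 3, 4}. A clique must lie in a single bag of any decomposition, so no decomposition can have width below 3. Hence tw(G) = 3 exactly.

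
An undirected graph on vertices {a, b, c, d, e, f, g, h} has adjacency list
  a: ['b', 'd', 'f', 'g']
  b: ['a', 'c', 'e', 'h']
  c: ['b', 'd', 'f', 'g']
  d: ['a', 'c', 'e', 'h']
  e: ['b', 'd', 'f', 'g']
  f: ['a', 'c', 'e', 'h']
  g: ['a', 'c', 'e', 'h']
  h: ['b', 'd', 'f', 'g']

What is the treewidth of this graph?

4

A width-4 tree decomposition is:
Bags: B1 = {a, b, d, f, g}  B2 = {b, d, e, f, g}  B3 = {b, d, f, g, h}  B4 = {b, c, d, f, g}
Tree: B1–B2, B2–B3, B3–B4
The largest bag has 5 vertices, giving width 4; this decomposition certifies tw(G) ≤ 4. For the lower bound: the 5 vertex sets {a,b}, {e,g}, {f,h}, {d}, {c} are disjoint, each induces a connected subgraph, and every pair is joined by at least one edge of G. Contracting each set to a single vertex therefore yields K_{5} as a minor, and since treewidth is minor-monotone, tw(G) ≥ tw(K_{5}) = 4. Combining the bounds, tw(G) = 4.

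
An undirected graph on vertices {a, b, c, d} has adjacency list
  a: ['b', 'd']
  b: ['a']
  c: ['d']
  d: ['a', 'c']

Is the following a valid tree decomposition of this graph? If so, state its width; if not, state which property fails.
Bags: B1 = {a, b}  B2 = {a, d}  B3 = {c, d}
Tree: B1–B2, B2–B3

Every vertex of G appears in some bag (union = {a, b, c, d}); every edge is covered by a bag; and for each vertex v the set of bags containing v is connected in the bag tree. The decomposition is therefore valid. The largest bag has 2 vertices, so the width is 1.

Yes; width 1.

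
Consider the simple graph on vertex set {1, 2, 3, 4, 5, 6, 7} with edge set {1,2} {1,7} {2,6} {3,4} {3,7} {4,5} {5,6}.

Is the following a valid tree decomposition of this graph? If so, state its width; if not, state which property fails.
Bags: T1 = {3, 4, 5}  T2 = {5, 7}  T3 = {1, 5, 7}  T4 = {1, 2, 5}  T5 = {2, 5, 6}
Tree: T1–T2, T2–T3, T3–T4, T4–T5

A tree decomposition must satisfy three properties: every vertex lies in some bag; for every edge, both endpoints lie together in some bag; and for every vertex, the bags containing it form a connected subtree. Here edge (3,7) lies in no bag, so the decomposition is invalid.

No — edge (3,7) lies in no bag.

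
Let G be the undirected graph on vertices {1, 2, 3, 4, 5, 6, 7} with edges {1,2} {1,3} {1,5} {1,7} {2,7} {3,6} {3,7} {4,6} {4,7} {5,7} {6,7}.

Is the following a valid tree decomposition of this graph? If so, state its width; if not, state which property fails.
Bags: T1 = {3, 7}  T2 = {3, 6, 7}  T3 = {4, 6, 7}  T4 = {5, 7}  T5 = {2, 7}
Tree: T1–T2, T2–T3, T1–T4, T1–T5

No — vertex 1 appears in no bag.

A tree decomposition must satisfy three properties: every vertex lies in some bag; for every edge, both endpoints lie together in some bag; and for every vertex, the bags containing it form a connected subtree. Here vertex 1 appears in no bag, so the decomposition is invalid.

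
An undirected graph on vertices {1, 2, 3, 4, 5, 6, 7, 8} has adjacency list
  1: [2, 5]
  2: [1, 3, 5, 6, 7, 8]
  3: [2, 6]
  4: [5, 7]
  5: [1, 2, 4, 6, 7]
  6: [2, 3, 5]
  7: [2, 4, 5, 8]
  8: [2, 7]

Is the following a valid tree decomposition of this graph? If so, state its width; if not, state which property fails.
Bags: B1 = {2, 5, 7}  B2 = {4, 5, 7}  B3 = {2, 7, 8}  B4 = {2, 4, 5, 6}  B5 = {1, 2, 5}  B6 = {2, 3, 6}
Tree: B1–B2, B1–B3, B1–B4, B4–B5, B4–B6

A tree decomposition must satisfy three properties: every vertex lies in some bag; for every edge, both endpoints lie together in some bag; and for every vertex, the bags containing it form a connected subtree. Here bags containing vertex 4 are not connected in the tree, so the decomposition is invalid.

No — bags containing vertex 4 are not connected in the tree.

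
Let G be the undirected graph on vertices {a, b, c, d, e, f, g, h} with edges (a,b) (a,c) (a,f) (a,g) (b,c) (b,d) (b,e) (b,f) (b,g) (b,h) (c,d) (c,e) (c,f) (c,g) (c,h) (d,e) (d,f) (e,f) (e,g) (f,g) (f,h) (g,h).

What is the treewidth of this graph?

4

A width-4 tree decomposition is:
Bags: B1 = {b, c, e, f, g}  B2 = {a, b, c, f, g}  B3 = {b, c, f, g, h}  B4 = {b, c, d, e, f}
Tree: B1–B2, B1–B3, B1–B4
Each bag holds 5 vertices, so the decomposition has width 4, which upper-bounds the treewidth. Conversely, {b, c, d, e, f} is a clique of size 5, and the vertices of any clique must share a bag in every tree decomposition; so some bag has ≥ 5 vertices and tw(G) ≥ 4. Combining the bounds, tw(G) = 4.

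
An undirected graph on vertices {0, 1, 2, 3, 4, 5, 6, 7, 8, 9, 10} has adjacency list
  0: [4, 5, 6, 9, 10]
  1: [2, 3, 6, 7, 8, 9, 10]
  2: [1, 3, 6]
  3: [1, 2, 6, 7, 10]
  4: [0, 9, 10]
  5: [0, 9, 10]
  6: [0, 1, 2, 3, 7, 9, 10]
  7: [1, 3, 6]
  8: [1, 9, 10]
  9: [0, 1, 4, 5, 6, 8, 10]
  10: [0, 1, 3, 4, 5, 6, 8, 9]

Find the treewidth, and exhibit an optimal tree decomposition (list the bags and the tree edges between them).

Treewidth 3.
Bags: B1 = {1, 3, 6, 7}  B2 = {1, 3, 6, 10}  B3 = {1, 6, 9, 10}  B4 = {0, 6, 9, 10}  B5 = {0, 4, 9, 10}  B6 = {1, 2, 3, 6}  B7 = {0, 5, 9, 10}  B8 = {1, 8, 9, 10}
Tree: B1–B2, B2–B3, B3–B4, B4–B5, B1–B6, B4–B7, B3–B8

Each bag holds 4 vertices, so the decomposition has width 3, which upper-bounds the treewidth. For the lower bound, the 4 vertices {1, 2, 3, 6} are pairwise adjacent, and any tree decomposition puts a clique entirely inside one bag — forcing width ≥ 3. Combining the bounds, tw(G) = 3.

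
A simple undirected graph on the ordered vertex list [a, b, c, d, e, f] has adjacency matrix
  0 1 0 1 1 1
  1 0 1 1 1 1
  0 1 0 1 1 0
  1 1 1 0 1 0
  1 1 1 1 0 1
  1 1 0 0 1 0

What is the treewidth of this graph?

A width-3 tree decomposition is:
Bags: B1 = {a, b, d, e}  B2 = {a, b, e, f}  B3 = {b, c, d, e}
Tree: B1–B2, B1–B3
Each bag holds 4 vertices, so the decomposition has width 3, which upper-bounds the treewidth. For the lower bound, the 4 vertices {b, c, d, e} are pairwise adjacent, and any tree decomposition puts a clique entirely inside one bag — forcing width ≥ 3. Combining the bounds, tw(G) = 3.

3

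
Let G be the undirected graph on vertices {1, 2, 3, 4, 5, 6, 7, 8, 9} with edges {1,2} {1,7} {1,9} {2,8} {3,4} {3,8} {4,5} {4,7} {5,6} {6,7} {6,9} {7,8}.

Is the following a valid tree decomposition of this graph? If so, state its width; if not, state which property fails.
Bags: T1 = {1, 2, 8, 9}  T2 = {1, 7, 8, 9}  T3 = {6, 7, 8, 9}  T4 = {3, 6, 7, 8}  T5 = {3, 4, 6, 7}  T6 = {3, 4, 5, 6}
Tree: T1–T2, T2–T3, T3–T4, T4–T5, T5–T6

Yes; width 3.

Checking the three conditions: (i) the bags cover all of {1, 2, 3, 4, 5, 6, 7, 8, 9}; (ii) for each edge, some bag contains both endpoints; (iii) the bags containing any fixed vertex form a subtree. All hold, so the decomposition is valid with width 4 − 1 = 3.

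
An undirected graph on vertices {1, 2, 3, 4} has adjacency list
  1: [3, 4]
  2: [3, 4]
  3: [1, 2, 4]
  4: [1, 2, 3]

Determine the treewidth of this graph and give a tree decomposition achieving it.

Treewidth 2.
One such decomposition:
Bags: B1 = {2, 3, 4}  B2 = {1, 3, 4}
Tree: B1–B2

The largest bag has 3 vertices, giving width 2; this decomposition certifies tw(G) ≤ 2. Conversely, {1, 3, 4} is a clique of size 3, and the vertices of any clique must share a bag in every tree decomposition; so some bag has ≥ 3 vertices and tw(G) ≥ 2. Hence tw(G) = 2 exactly.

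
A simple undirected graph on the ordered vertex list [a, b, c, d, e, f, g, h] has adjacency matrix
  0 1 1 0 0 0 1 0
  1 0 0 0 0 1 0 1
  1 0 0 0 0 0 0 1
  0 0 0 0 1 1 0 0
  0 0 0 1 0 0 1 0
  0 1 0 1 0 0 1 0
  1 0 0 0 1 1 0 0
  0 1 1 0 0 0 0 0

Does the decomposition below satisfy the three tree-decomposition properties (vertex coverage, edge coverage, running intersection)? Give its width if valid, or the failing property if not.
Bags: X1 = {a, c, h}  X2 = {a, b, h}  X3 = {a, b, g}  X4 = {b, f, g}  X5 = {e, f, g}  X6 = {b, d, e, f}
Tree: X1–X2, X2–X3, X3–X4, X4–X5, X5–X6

No — bags containing vertex b are not connected in the tree.

A tree decomposition must satisfy three properties: every vertex lies in some bag; for every edge, both endpoints lie together in some bag; and for every vertex, the bags containing it form a connected subtree. Here bags containing vertex b are not connected in the tree, so the decomposition is invalid.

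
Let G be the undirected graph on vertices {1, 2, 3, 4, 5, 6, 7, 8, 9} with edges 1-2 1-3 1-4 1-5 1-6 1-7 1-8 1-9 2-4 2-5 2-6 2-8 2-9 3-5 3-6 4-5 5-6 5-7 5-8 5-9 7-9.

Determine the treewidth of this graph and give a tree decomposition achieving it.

Every bag has size at most 4, so the width is 4 − 1 = 3 and tw(G) ≤ 3. Conversely, {1, 2, 5, 8} is a clique of size 4, and the vertices of any clique must share a bag in every tree decomposition; so some bag has ≥ 4 vertices and tw(G) ≥ 3. Therefore the treewidth is 3.

Treewidth 3.
One optimal decomposition is:
Bags: B1 = {1, 2, 5, 9}  B2 = {1, 2, 5, 6}  B3 = {1, 2, 4, 5}  B4 = {1, 5, 7, 9}  B5 = {1, 3, 5, 6}  B6 = {1, 2, 5, 8}
Tree: B1–B2, B2–B3, B1–B4, B2–B5, B2–B6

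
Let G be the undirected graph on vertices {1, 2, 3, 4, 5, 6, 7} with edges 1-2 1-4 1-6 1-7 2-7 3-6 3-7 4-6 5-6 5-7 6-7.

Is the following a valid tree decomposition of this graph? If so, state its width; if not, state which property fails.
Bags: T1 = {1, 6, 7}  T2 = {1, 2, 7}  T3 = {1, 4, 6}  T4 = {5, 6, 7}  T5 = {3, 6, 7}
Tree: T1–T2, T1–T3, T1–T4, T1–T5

Every vertex of G appears in some bag (union = {1, 2, 3, 4, 5, 6, 7}); every edge is covered by a bag; and for each vertex v the set of bags containing v is connected in the bag tree. The decomposition is therefore valid. The largest bag has 3 vertices, so the width is 2.

Yes; width 2.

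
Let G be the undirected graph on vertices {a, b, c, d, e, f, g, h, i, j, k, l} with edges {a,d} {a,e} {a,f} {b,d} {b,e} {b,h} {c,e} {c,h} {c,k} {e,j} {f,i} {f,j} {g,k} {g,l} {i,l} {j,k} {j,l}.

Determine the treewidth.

A width-3 tree decomposition is:
Bags: B1 = {g, i, k, l}  B2 = {i, j, k, l}  B3 = {f, i, j, k}  B4 = {c, f, j, k}  B5 = {c, e, f, j}  B6 = {a, c, e, f}  B7 = {a, c, e, h}  B8 = {a, b, e, h}  B9 = {a, b, d, h}
Tree: B1–B2, B2–B3, B3–B4, B4–B5, B5–B6, B6–B7, B7–B8, B8–B9
The largest bag has 4 vertices, giving width 3; this decomposition certifies tw(G) ≤ 3. For the lower bound: the 4 vertex sets {g,i,l}, {k}, {j}, {a,c,e,f} are disjoint, each induces a connected subgraph, and every pair is joined by at least one edge of G. Contracting each set to a single vertex therefore yields K_{4} as a minor, and since treewidth is minor-monotone, tw(G) ≥ tw(K_{4}) = 3. Therefore the treewidth is 3.

3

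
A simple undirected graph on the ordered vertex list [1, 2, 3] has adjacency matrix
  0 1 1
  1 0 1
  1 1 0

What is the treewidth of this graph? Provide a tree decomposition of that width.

Treewidth 2.
One optimal decomposition is:
Bags: B1 = {1, 2, 3}
Tree: (single bag)

With just one bag of size 3, the width is 3 − 1 = 2, so tw(G) ≤ 2. On the other hand G contains the 3-clique {1, 2, 3}. A clique must lie in a single bag of any decomposition, so no decomposition can have width below 2. Hence tw(G) = 2 exactly.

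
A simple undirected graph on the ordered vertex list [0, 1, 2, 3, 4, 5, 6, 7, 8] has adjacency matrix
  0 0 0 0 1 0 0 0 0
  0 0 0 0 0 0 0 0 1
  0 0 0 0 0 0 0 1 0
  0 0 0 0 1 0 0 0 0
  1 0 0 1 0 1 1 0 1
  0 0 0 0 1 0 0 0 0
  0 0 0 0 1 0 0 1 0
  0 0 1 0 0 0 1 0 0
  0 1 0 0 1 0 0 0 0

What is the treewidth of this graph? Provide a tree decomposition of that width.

The largest bag has 2 vertices, giving width 1; this decomposition certifies tw(G) ≤ 1. G has an edge, so its treewidth is at least 1. Therefore the treewidth is 1.

Treewidth 1.
One optimal decomposition is:
Bags: B1 = {4, 6}  B2 = {4, 8}  B3 = {4, 5}  B4 = {0, 4}  B5 = {3, 4}  B6 = {6, 7}  B7 = {1, 8}  B8 = {2, 7}
Tree: B1–B2, B1–B3, B1–B4, B2–B5, B1–B6, B2–B7, B6–B8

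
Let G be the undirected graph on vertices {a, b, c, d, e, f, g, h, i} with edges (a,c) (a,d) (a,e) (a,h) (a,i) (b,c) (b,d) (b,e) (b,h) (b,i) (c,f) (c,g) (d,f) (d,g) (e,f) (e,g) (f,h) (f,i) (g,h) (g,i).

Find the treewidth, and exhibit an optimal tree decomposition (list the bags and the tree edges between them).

Treewidth 4.
One such decomposition:
Bags: B1 = {a, b, f, g, i}  B2 = {a, b, d, f, g}  B3 = {a, b, e, f, g}  B4 = {a, b, c, f, g}  B5 = {a, b, f, g, h}
Tree: B1–B2, B2–B3, B3–B4, B4–B5

The largest bag has 5 vertices, giving width 4; this decomposition certifies tw(G) ≤ 4. For the lower bound: the 5 vertex sets {g,i}, {d,f}, {a,e}, {b}, {c} are disjoint, each induces a connected subgraph, and every pair is joined by at least one edge of G. Contracting each set to a single vertex therefore yields K_{5} as a minor, and since treewidth is minor-monotone, tw(G) ≥ tw(K_{5}) = 4. Combining the bounds, tw(G) = 4.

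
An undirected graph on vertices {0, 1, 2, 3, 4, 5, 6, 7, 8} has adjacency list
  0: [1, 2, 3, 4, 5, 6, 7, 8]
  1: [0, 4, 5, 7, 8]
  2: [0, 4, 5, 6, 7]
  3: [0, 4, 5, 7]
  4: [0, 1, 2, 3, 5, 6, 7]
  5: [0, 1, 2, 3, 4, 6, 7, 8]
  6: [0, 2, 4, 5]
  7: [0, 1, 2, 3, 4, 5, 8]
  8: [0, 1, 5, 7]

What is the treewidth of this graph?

4

A width-4 tree decomposition is:
Bags: B1 = {0, 3, 4, 5, 7}  B2 = {0, 1, 4, 5, 7}  B3 = {0, 2, 4, 5, 7}  B4 = {0, 2, 4, 5, 6}  B5 = {0, 1, 5, 7, 8}
Tree: B1–B2, B2–B3, B3–B4, B2–B5
Each bag holds 5 vertices, so the decomposition has width 4, which upper-bounds the treewidth. For the lower bound, the 5 vertices {0, 1, 5, 7, 8} are pairwise adjacent, and any tree decomposition puts a clique entirely inside one bag — forcing width ≥ 4. The upper and lower bounds meet at 4, so that is the treewidth.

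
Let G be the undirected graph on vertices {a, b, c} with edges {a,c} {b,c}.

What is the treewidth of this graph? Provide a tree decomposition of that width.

The largest bag has 2 vertices, giving width 1; this decomposition certifies tw(G) ≤ 1. G has an edge, so its treewidth is at least 1. The upper and lower bounds meet at 1, so that is the treewidth.

Treewidth 1.
One optimal decomposition is:
Bags: B1 = {b, c}  B2 = {a, c}
Tree: B1–B2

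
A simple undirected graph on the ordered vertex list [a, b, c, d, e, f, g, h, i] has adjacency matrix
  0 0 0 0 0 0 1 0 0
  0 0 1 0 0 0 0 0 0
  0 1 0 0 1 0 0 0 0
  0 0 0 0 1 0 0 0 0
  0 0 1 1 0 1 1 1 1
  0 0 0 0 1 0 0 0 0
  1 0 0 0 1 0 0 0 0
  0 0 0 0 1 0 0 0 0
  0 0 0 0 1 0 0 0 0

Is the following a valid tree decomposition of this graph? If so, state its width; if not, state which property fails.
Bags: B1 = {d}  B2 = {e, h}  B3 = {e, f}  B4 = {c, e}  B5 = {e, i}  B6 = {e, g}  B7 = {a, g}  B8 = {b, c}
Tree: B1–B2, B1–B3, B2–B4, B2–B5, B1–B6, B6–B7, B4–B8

No — edge (e,d) lies in no bag.

A tree decomposition must satisfy three properties: every vertex lies in some bag; for every edge, both endpoints lie together in some bag; and for every vertex, the bags containing it form a connected subtree. Here edge (e,d) lies in no bag, so the decomposition is invalid.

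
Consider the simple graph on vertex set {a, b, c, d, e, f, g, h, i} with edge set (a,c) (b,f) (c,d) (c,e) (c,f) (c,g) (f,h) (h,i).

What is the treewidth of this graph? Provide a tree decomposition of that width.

The largest bag has 2 vertices, giving width 1; this decomposition certifies tw(G) ≤ 1. G has an edge, so its treewidth is at least 1. The upper and lower bounds meet at 1, so that is the treewidth.

Treewidth 1.
One such decomposition:
Bags: B1 = {c, g}  B2 = {a, c}  B3 = {c, f}  B4 = {f, h}  B5 = {c, e}  B6 = {h, i}  B7 = {c, d}  B8 = {b, f}
Tree: B1–B2, B1–B3, B3–B4, B1–B5, B4–B6, B2–B7, B3–B8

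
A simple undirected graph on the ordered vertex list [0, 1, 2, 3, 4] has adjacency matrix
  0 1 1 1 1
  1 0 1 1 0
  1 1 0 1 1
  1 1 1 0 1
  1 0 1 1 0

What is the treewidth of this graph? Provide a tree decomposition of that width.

Treewidth 3.
One optimal decomposition is:
Bags: B1 = {0, 1, 2, 3}  B2 = {0, 2, 3, 4}
Tree: B1–B2

Each bag holds 4 vertices, so the decomposition has width 3, which upper-bounds the treewidth. For the lower bound, the 4 vertices {0, 1, 2, 3} are pairwise adjacent, and any tree decomposition puts a clique entirely inside one bag — forcing width ≥ 3. Therefore the treewidth is 3.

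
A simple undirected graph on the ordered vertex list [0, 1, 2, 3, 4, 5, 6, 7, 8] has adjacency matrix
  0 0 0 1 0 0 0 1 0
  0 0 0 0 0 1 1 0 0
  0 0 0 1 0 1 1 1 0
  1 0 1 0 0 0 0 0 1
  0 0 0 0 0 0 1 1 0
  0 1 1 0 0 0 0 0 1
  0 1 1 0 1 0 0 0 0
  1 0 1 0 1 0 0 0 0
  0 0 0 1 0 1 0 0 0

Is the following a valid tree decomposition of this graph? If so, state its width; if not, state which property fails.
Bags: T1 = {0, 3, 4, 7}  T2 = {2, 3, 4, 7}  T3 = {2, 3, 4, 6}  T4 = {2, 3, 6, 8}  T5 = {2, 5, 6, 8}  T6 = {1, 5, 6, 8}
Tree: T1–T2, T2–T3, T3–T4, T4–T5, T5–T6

Checking the three conditions: (i) the bags cover all of {0, 1, 2, 3, 4, 5, 6, 7, 8}; (ii) for each edge, some bag contains both endpoints; (iii) the bags containing any fixed vertex form a subtree. All hold, so the decomposition is valid with width 4 − 1 = 3.

Yes; width 3.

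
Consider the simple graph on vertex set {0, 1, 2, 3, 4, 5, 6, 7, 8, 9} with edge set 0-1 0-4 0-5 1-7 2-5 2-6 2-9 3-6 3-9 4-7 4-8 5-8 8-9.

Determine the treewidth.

A width-2 tree decomposition is:
Bags: B1 = {3, 6, 9}  B2 = {2, 6, 9}  B3 = {2, 8, 9}  B4 = {2, 5, 8}  B5 = {4, 5, 8}  B6 = {0, 4, 5}  B7 = {0, 4, 7}  B8 = {0, 1, 7}
Tree: B1–B2, B2–B3, B3–B4, B4–B5, B5–B6, B6–B7, B7–B8
Every bag has size at most 3, so the width is 3 − 1 = 2 and tw(G) ≤ 2. For the lower bound, G contains the cycle 3–6–2–9–3, so G is not a forest; only forests have treewidth ≤ 1, hence tw(G) ≥ 2. Therefore the treewidth is 2.

2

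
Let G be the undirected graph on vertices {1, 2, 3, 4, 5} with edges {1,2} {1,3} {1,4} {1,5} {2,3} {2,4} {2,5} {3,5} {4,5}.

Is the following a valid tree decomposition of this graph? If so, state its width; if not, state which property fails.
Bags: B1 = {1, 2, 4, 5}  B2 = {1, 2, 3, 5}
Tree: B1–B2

Every vertex of G appears in some bag (union = {1, 2, 3, 4, 5}); every edge is covered by a bag; and for each vertex v the set of bags containing v is connected in the bag tree. The decomposition is therefore valid. The largest bag has 4 vertices, so the width is 3.

Yes; width 3.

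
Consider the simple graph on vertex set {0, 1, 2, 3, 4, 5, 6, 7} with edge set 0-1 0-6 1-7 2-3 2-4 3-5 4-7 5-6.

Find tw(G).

2

A width-2 tree decomposition is:
Bags: B1 = {1, 4, 7}  B2 = {0, 1, 4}  B3 = {0, 4, 6}  B4 = {4, 5, 6}  B5 = {3, 4, 5}  B6 = {2, 3, 4}
Tree: B1–B2, B2–B3, B3–B4, B4–B5, B5–B6
Each bag holds 3 vertices, so the decomposition has width 2, which upper-bounds the treewidth. For the lower bound, G contains the cycle 4–7–1–0–6–5–3–2–4, so G is not a forest; only forests have treewidth ≤ 1, hence tw(G) ≥ 2. Therefore the treewidth is 2.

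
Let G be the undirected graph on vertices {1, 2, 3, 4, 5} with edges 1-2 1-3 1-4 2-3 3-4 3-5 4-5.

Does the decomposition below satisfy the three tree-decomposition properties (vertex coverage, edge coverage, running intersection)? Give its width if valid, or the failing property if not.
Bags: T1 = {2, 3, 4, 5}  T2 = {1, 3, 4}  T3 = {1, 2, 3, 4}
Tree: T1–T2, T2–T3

No — bags containing vertex 2 are not connected in the tree.

A tree decomposition must satisfy three properties: every vertex lies in some bag; for every edge, both endpoints lie together in some bag; and for every vertex, the bags containing it form a connected subtree. Here bags containing vertex 2 are not connected in the tree, so the decomposition is invalid.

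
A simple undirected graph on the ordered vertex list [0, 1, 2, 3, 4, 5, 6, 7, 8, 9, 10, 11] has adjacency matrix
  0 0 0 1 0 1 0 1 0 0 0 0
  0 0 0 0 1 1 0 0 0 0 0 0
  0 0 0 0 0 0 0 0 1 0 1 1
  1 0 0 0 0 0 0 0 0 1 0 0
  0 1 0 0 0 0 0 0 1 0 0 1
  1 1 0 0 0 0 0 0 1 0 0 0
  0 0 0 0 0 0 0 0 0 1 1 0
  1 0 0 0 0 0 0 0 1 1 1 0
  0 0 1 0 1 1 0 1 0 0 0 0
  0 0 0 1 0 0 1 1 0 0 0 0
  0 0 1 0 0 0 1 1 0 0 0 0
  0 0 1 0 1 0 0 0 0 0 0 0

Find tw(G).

3

A width-3 tree decomposition is:
Bags: B1 = {1, 4, 5, 11}  B2 = {4, 5, 8, 11}  B3 = {2, 5, 8, 11}  B4 = {0, 2, 5, 8}  B5 = {0, 2, 7, 8}  B6 = {0, 2, 7, 10}  B7 = {0, 3, 7, 10}  B8 = {3, 7, 9, 10}  B9 = {3, 6, 9, 10}
Tree: B1–B2, B2–B3, B3–B4, B4–B5, B5–B6, B6–B7, B7–B8, B8–B9
Every bag has size at most 4, so the width is 4 − 1 = 3 and tw(G) ≤ 3. For the lower bound: the 4 vertex sets {1,4,11}, {5}, {8}, {0,2,7,10} are disjoint, each induces a connected subgraph, and every pair is joined by at least one edge of G. Contracting each set to a single vertex therefore yields K_{4} as a minor, and since treewidth is minor-monotone, tw(G) ≥ tw(K_{4}) = 3. Combining the bounds, tw(G) = 3.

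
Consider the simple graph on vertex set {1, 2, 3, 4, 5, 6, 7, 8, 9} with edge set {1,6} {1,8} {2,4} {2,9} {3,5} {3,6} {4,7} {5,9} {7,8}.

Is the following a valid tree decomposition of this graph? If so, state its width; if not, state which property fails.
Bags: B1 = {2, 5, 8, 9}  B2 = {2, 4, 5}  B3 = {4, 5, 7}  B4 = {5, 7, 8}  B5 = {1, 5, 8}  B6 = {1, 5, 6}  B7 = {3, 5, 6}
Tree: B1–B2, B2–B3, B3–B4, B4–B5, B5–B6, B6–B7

No — bags containing vertex 8 are not connected in the tree.

A tree decomposition must satisfy three properties: every vertex lies in some bag; for every edge, both endpoints lie together in some bag; and for every vertex, the bags containing it form a connected subtree. Here bags containing vertex 8 are not connected in the tree, so the decomposition is invalid.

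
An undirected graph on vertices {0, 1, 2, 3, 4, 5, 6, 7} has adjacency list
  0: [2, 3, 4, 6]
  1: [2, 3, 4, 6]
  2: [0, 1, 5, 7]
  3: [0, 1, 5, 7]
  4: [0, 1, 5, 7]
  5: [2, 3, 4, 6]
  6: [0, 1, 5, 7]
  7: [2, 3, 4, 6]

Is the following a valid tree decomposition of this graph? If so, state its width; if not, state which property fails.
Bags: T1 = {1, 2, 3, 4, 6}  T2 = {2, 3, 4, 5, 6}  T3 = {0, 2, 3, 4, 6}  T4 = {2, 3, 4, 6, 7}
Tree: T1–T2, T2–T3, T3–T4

Yes; width 4.

Every vertex of G appears in some bag (union = {0, 1, 2, 3, 4, 5, 6, 7}); every edge is covered by a bag; and for each vertex v the set of bags containing v is connected in the bag tree. The decomposition is therefore valid. The largest bag has 5 vertices, so the width is 4.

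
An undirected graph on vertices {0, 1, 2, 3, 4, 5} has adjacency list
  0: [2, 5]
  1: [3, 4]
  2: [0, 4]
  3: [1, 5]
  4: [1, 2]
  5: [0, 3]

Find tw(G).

A width-2 tree decomposition is:
Bags: B1 = {1, 3, 4}  B2 = {3, 4, 5}  B3 = {0, 4, 5}  B4 = {0, 2, 4}
Tree: B1–B2, B2–B3, B3–B4
The largest bag has 3 vertices, giving width 2; this decomposition certifies tw(G) ≤ 2. Since 4–1–3–5–0–2–4 is a cycle in G, G is not acyclic. Forests are exactly the graphs of treewidth ≤ 1, so tw(G) ≥ 2. Hence tw(G) = 2 exactly.

2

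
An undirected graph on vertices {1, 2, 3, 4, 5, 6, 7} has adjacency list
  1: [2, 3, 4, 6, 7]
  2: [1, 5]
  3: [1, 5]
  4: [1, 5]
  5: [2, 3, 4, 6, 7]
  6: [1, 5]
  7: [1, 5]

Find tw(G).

2

A width-2 tree decomposition is:
Bags: B1 = {1, 4, 5}  B2 = {1, 3, 5}  B3 = {1, 2, 5}  B4 = {1, 5, 7}  B5 = {1, 5, 6}
Tree: B1–B2, B2–B3, B3–B4, B4–B5
The largest bag has 3 vertices, giving width 2; this decomposition certifies tw(G) ≤ 2. The edges 5–4–1–3–5 form a cycle, so G is not a tree and its treewidth is at least 2. Combining the bounds, tw(G) = 2.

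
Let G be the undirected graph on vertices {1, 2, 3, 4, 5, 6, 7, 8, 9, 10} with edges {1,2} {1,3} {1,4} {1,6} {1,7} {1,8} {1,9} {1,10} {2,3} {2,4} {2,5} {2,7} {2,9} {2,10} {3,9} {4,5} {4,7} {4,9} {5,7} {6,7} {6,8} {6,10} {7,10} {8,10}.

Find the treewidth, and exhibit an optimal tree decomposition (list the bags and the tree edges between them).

The largest bag has 4 vertices, giving width 3; this decomposition certifies tw(G) ≤ 3. For the lower bound, the 4 vertices {1, 6, 8, 10} are pairwise adjacent, and any tree decomposition puts a clique entirely inside one bag — forcing width ≥ 3. Combining the bounds, tw(G) = 3.

Treewidth 3.
One such decomposition:
Bags: B1 = {1, 2, 4, 7}  B2 = {1, 2, 4, 9}  B3 = {2, 4, 5, 7}  B4 = {1, 2, 7, 10}  B5 = {1, 6, 7, 10}  B6 = {1, 2, 3, 9}  B7 = {1, 6, 8, 10}
Tree: B1–B2, B1–B3, B1–B4, B4–B5, B2–B6, B5–B7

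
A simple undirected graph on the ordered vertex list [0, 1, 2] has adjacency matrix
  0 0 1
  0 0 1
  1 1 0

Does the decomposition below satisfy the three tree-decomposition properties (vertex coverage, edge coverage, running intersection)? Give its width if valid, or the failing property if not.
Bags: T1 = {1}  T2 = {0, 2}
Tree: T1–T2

No — edge (2,1) lies in no bag.

A tree decomposition must satisfy three properties: every vertex lies in some bag; for every edge, both endpoints lie together in some bag; and for every vertex, the bags containing it form a connected subtree. Here edge (2,1) lies in no bag, so the decomposition is invalid.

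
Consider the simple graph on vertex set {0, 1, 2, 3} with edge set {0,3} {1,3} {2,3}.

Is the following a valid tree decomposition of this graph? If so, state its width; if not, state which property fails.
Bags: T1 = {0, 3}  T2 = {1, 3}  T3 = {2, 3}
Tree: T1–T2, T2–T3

Checking the three conditions: (i) the bags cover all of {0, 1, 2, 3}; (ii) for each edge, some bag contains both endpoints; (iii) the bags containing any fixed vertex form a subtree. All hold, so the decomposition is valid with width 2 − 1 = 1.

Yes; width 1.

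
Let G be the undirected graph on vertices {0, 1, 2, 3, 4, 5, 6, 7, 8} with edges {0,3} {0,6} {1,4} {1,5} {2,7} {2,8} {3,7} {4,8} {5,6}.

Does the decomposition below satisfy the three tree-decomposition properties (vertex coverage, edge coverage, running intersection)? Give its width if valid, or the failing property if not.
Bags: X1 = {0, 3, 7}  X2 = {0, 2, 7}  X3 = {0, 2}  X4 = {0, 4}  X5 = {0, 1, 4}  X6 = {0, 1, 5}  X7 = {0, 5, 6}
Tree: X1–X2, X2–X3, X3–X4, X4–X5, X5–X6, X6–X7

A tree decomposition must satisfy three properties: every vertex lies in some bag; for every edge, both endpoints lie together in some bag; and for every vertex, the bags containing it form a connected subtree. Here vertex 8 appears in no bag, so the decomposition is invalid.

No — vertex 8 appears in no bag.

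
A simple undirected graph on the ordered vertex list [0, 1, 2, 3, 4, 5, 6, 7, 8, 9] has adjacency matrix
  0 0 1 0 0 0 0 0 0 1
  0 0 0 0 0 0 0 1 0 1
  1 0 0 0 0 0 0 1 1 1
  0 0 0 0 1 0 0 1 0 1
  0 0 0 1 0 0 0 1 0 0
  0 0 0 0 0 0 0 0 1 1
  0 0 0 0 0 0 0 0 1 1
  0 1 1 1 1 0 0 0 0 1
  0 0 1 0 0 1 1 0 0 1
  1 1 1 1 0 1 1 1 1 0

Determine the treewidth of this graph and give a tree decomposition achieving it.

The largest bag has 3 vertices, giving width 2; this decomposition certifies tw(G) ≤ 2. Conversely, {1, 7, 9} is a clique of size 3, and the vertices of any clique must share a bag in every tree decomposition; so some bag has ≥ 3 vertices and tw(G) ≥ 2. The upper and lower bounds meet at 2, so that is the treewidth.

Treewidth 2.
Bags: B1 = {3, 7, 9}  B2 = {2, 7, 9}  B3 = {1, 7, 9}  B4 = {3, 4, 7}  B5 = {2, 8, 9}  B6 = {0, 2, 9}  B7 = {5, 8, 9}  B8 = {6, 8, 9}
Tree: B1–B2, B2–B3, B1–B4, B2–B5, B5–B6, B5–B7, B5–B8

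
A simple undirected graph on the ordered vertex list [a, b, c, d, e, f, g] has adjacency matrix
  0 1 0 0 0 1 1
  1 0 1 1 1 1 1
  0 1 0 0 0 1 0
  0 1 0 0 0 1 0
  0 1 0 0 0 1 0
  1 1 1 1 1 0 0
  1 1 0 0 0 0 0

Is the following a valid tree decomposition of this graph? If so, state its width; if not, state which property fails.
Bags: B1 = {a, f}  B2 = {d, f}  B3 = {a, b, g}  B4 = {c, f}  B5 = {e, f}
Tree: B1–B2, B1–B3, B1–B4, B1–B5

A tree decomposition must satisfy three properties: every vertex lies in some bag; for every edge, both endpoints lie together in some bag; and for every vertex, the bags containing it form a connected subtree. Here edge (b,f) lies in no bag, so the decomposition is invalid.

No — edge (b,f) lies in no bag.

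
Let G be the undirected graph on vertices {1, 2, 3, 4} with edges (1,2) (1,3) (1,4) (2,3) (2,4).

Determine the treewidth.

A width-2 tree decomposition is:
Bags: B1 = {1, 2, 3}  B2 = {1, 2, 4}
Tree: B1–B2
The largest bag has 3 vertices, giving width 2; this decomposition certifies tw(G) ≤ 2. Conversely, {1, 2, 3} is a clique of size 3, and the vertices of any clique must share a bag in every tree decomposition; so some bag has ≥ 3 vertices and tw(G) ≥ 2. The upper and lower bounds meet at 2, so that is the treewidth.

2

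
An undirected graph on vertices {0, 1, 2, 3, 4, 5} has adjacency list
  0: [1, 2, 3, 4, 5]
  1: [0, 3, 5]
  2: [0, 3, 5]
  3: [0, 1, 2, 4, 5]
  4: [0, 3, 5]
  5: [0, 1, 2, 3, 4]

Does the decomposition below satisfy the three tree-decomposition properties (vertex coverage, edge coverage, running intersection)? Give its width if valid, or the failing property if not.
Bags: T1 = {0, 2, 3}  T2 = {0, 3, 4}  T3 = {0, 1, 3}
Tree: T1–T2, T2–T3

A tree decomposition must satisfy three properties: every vertex lies in some bag; for every edge, both endpoints lie together in some bag; and for every vertex, the bags containing it form a connected subtree. Here vertex 5 appears in no bag, so the decomposition is invalid.

No — vertex 5 appears in no bag.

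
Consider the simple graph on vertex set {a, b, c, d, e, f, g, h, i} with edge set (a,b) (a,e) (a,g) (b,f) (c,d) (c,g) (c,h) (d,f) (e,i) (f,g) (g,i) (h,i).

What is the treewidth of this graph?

A width-3 tree decomposition is:
Bags: B1 = {a, e, h, i}  B2 = {a, g, h, i}  B3 = {a, c, g, h}  B4 = {a, b, c, g}  B5 = {b, c, f, g}  B6 = {b, c, d, f}
Tree: B1–B2, B2–B3, B3–B4, B4–B5, B5–B6
Every bag has size at most 4, so the width is 4 − 1 = 3 and tw(G) ≤ 3. For the lower bound: the 4 vertex sets {e,h,i}, {a}, {g}, {b,c,d,f} are disjoint, each induces a connected subgraph, and every pair is joined by at least one edge of G. Contracting each set to a single vertex therefore yields K_{4} as a minor, and since treewidth is minor-monotone, tw(G) ≥ tw(K_{4}) = 3. Therefore the treewidth is 3.

3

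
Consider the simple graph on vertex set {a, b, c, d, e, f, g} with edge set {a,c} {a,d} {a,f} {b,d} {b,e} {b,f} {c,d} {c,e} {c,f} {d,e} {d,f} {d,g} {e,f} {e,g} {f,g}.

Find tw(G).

3

A width-3 tree decomposition is:
Bags: B1 = {a, c, d, f}  B2 = {c, d, e, f}  B3 = {b, d, e, f}  B4 = {d, e, f, g}
Tree: B1–B2, B2–B3, B2–B4
The largest bag has 4 vertices, giving width 3; this decomposition certifies tw(G) ≤ 3. On the other hand G contains the 4-clique {d, e, f, g}. A clique must lie in a single bag of any decomposition, so no decomposition can have width below 3. Combining the bounds, tw(G) = 3.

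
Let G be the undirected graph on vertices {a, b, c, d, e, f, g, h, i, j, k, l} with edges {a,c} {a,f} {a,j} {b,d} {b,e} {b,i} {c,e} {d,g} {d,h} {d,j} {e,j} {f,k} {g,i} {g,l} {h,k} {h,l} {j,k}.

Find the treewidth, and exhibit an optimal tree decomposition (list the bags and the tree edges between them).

Treewidth 3.
One optimal decomposition is:
Bags: B1 = {b, g, i, l}  B2 = {b, d, g, l}  B3 = {b, d, h, l}  B4 = {b, d, e, h}  B5 = {d, e, h, j}  B6 = {e, h, j, k}  B7 = {c, e, j, k}  B8 = {a, c, j, k}  B9 = {a, c, f, k}
Tree: B1–B2, B2–B3, B3–B4, B4–B5, B5–B6, B6–B7, B7–B8, B8–B9

Every bag has size at most 4, so the width is 4 − 1 = 3 and tw(G) ≤ 3. For the lower bound: the 4 vertex sets {g,i,l}, {b}, {d}, {e,h,j,k} are disjoint, each induces a connected subgraph, and every pair is joined by at least one edge of G. Contracting each set to a single vertex therefore yields K_{4} as a minor, and since treewidth is minor-monotone, tw(G) ≥ tw(K_{4}) = 3. Hence tw(G) = 3 exactly.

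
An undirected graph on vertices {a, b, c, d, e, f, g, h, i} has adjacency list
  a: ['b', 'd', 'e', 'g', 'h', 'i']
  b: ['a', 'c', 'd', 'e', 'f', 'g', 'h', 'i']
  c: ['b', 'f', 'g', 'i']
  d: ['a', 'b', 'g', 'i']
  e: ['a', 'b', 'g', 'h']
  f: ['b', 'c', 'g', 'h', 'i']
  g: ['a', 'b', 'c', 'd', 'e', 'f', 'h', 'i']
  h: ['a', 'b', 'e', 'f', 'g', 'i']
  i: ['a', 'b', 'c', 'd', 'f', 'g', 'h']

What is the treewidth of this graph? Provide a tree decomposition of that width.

Treewidth 4.
Bags: B1 = {a, b, g, h, i}  B2 = {a, b, e, g, h}  B3 = {a, b, d, g, i}  B4 = {b, f, g, h, i}  B5 = {b, c, f, g, i}
Tree: B1–B2, B1–B3, B1–B4, B4–B5

Every bag has size at most 5, so the width is 5 − 1 = 4 and tw(G) ≤ 4. Conversely, {a, b, e, g, h} is a clique of size 5, and the vertices of any clique must share a bag in every tree decomposition; so some bag has ≥ 5 vertices and tw(G) ≥ 4. Combining the bounds, tw(G) = 4.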